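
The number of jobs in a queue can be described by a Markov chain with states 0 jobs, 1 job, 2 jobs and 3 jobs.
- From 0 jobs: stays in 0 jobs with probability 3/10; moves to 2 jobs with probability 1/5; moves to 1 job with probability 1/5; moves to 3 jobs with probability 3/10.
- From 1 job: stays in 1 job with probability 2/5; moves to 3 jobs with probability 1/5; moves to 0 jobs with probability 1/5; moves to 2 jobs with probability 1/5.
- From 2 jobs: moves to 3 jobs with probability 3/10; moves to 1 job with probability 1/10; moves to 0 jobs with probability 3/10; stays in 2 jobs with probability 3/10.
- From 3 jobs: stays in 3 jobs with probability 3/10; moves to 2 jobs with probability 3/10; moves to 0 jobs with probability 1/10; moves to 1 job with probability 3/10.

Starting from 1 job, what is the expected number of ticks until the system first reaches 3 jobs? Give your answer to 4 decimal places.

4.0500

Let t(s) be the expected number of ticks to first reach 3 jobs from state s, with t(3 jobs) = 0. Conditioning on the first tick:
t(0 jobs) = 1 + 0.3·t(0 jobs) + 0.2·t(1 job) + 0.2·t(2 jobs)
t(1 job) = 1 + 0.2·t(0 jobs) + 0.4·t(1 job) + 0.2·t(2 jobs)
t(2 jobs) = 1 + 0.3·t(0 jobs) + 0.1·t(1 job) + 0.3·t(2 jobs)
Solving: t(0 jobs) = 3.6000, t(1 job) = 4.0500, t(2 jobs) = 3.5500.
Expected ticks from 1 job to 3 jobs: 4.0500.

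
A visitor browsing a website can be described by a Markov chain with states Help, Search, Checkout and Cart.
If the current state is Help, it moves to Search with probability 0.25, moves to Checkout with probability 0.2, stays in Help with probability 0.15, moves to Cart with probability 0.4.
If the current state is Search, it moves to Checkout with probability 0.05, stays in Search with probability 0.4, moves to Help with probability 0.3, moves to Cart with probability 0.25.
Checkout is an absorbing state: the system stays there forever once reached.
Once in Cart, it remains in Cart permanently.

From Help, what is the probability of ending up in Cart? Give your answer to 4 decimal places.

0.6954

Let h(s) be the probability of absorption at Cart starting from transient state s. Then h(Cart) = 1 and h(Checkout) = 0. By first-step analysis:
h(Help) = 0.15·h(Help) + 0.25·h(Search) + 0.2·0 + 0.4·1
h(Search) = 0.3·h(Help) + 0.4·h(Search) + 0.05·0 + 0.25·1
Solving: h(Help) = 0.6954, h(Search) = 0.7644.
Starting from Help, the probability is 0.6954.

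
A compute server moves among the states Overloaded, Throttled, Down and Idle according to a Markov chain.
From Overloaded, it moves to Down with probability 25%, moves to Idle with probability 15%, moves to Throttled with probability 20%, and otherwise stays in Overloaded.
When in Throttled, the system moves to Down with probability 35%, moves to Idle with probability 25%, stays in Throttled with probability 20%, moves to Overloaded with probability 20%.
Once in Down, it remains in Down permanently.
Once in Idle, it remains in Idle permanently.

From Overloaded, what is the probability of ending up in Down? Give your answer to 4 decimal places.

Let h(s) be the probability of absorption at Down starting from transient state s. Then h(Down) = 1 and h(Idle) = 0. By first-step analysis:
h(Overloaded) = 0.4·h(Overloaded) + 0.2·h(Throttled) + 0.25·1 + 0.15·0
h(Throttled) = 0.2·h(Overloaded) + 0.2·h(Throttled) + 0.35·1 + 0.25·0
Solving: h(Overloaded) = 0.6136, h(Throttled) = 0.5909.
Starting from Overloaded, the probability is 0.6136.

0.6136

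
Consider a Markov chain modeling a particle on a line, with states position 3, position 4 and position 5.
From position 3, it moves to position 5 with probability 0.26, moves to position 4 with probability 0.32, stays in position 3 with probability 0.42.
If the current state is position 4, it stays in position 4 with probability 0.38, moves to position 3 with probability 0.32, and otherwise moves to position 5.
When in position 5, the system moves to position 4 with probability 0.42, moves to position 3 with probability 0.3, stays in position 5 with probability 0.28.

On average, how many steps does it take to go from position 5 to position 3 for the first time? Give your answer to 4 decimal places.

3.2459

Let t(s) be the expected number of steps to first reach position 3 from state s, with t(position 3) = 0. Conditioning on the first step:
t(position 4) = 1 + 0.38·t(position 4) + 0.3·t(position 5)
t(position 5) = 1 + 0.42·t(position 4) + 0.28·t(position 5)
Solving: t(position 4) = 3.1835, t(position 5) = 3.2459.
Expected steps from position 5 to position 3: 3.2459.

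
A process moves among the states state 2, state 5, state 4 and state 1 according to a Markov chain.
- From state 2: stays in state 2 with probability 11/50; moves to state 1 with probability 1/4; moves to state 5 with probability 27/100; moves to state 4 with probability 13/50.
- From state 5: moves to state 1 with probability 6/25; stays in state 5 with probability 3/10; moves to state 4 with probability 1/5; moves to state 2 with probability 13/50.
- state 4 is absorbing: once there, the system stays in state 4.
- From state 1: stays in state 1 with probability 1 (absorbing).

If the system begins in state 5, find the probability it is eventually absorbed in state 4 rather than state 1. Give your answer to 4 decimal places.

0.4699

Let h(s) be the probability of absorption at state 4 starting from transient state s. Then h(state 4) = 1 and h(state 1) = 0. By first-step analysis:
h(state 2) = 0.22·h(state 2) + 0.27·h(state 5) + 0.26·1 + 0.25·0
h(state 5) = 0.26·h(state 2) + 0.3·h(state 5) + 0.2·1 + 0.24·0
Solving: h(state 2) = 0.4960, h(state 5) = 0.4699.
Starting from state 5, the probability is 0.4699.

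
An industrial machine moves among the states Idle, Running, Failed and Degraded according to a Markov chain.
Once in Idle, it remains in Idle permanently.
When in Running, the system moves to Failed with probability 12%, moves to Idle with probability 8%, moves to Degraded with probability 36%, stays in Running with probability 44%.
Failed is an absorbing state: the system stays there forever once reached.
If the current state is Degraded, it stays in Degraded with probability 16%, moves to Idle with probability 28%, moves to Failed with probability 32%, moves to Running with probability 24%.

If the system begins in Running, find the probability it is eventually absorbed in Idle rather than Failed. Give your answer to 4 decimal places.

Let h(s) be the probability of absorption at Idle starting from transient state s. Then h(Idle) = 1 and h(Failed) = 0. By first-step analysis:
h(Running) = 0.08·1 + 0.44·h(Running) + 0.12·0 + 0.36·h(Degraded)
h(Degraded) = 0.28·1 + 0.24·h(Running) + 0.32·0 + 0.16·h(Degraded)
Solving: h(Running) = 0.4375, h(Degraded) = 0.4583.
Starting from Running, the probability is 0.4375.

0.4375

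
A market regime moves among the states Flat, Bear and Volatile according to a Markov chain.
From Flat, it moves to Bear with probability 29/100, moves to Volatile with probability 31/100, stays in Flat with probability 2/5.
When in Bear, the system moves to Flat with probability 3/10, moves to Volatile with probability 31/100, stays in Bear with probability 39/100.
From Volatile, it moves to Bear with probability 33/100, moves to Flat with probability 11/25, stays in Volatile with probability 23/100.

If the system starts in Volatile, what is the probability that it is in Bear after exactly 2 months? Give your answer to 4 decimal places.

0.3322

Sum over the intermediate state after 1 month:
P = P(Volatile→Flat)·P(Flat→Bear) + P(Volatile→Bear)·P(Bear→Bear) + P(Volatile→Volatile)·P(Volatile→Bear)
  = 0.44×0.29 + 0.33×0.39 + 0.23×0.33
  = 0.1276 + 0.1287 + 0.0759 = 0.3322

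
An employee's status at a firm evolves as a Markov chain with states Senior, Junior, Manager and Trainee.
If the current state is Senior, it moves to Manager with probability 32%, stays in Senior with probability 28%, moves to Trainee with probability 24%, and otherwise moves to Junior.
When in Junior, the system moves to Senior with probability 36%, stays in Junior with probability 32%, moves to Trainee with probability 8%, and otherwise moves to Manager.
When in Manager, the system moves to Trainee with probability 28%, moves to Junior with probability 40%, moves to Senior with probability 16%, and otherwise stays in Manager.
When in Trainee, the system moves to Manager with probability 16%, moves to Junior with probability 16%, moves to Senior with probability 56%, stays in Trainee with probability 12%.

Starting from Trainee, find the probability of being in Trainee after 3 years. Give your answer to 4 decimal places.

0.1899

Propagate the distribution vector 3 years from Trainee.
After 0 years: (0.0000, 0.0000, 0.0000, 1.0000)
After 1 year: (0.5600, 0.1600, 0.1600, 0.1200)
After 2 years: (0.3072, 0.2240, 0.2624, 0.2064)
After 3 years: (0.3242, 0.2588, 0.2271, 0.1899)
P(in Trainee after 3 years) = 0.1899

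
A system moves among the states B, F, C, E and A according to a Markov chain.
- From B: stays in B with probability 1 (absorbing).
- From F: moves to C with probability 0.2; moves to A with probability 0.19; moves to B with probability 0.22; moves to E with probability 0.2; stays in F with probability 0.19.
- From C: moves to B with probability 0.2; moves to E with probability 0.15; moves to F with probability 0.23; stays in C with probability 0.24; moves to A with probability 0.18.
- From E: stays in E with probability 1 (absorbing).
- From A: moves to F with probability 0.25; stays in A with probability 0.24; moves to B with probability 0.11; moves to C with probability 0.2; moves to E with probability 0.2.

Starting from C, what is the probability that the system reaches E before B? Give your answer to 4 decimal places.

0.4775

Let h(s) be the probability of absorption at E starting from transient state s. Then h(E) = 1 and h(B) = 0. By first-step analysis:
h(F) = 0.22·0 + 0.19·h(F) + 0.2·h(C) + 0.2·1 + 0.19·h(A)
h(C) = 0.2·0 + 0.23·h(F) + 0.24·h(C) + 0.15·1 + 0.18·h(A)
h(A) = 0.11·0 + 0.25·h(F) + 0.2·h(C) + 0.2·1 + 0.24·h(A)
Solving: h(F) = 0.4941, h(C) = 0.4775, h(A) = 0.5514.
Starting from C, the probability is 0.4775.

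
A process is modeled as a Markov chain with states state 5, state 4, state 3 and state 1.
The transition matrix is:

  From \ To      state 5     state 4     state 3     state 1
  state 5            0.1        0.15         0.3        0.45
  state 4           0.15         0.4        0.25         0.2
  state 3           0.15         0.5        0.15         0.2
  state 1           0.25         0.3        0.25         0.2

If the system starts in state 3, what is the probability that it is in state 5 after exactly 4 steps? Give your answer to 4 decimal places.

0.1658

Propagate the distribution vector 4 steps from state 3.
After 0 steps: (0.0000, 0.0000, 1.0000, 0.0000)
After 1 step: (0.1500, 0.5000, 0.1500, 0.2000)
After 2 steps: (0.1625, 0.3575, 0.2425, 0.2375)
After 3 steps: (0.1656, 0.3599, 0.2339, 0.2406)
After 4 steps: (0.1658, 0.3579, 0.2349, 0.2414)
P(in state 5 after 4 steps) = 0.1658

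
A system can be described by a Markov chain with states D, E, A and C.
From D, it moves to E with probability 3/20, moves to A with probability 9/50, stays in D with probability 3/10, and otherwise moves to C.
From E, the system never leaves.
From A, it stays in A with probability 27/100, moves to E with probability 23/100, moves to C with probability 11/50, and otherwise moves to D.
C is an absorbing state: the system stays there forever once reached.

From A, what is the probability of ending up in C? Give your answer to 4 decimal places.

0.5593

Let h(s) be the probability of absorption at C starting from transient state s. Then h(C) = 1 and h(E) = 0. By first-step analysis:
h(D) = 0.3·h(D) + 0.15·0 + 0.18·h(A) + 0.37·1
h(A) = 0.28·h(D) + 0.23·0 + 0.27·h(A) + 0.22·1
Solving: h(D) = 0.6724, h(A) = 0.5593.
Starting from A, the probability is 0.5593.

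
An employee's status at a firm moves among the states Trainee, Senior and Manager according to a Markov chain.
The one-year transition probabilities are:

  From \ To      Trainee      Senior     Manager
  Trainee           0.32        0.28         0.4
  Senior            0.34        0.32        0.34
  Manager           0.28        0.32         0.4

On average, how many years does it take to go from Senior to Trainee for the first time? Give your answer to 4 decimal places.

Let t(s) be the expected number of years to first reach Trainee from state s, with t(Trainee) = 0. Conditioning on the first year:
t(Senior) = 1 + 0.32·t(Senior) + 0.34·t(Manager)
t(Manager) = 1 + 0.32·t(Senior) + 0.4·t(Manager)
Solving: t(Senior) = 3.1417, t(Manager) = 3.3422.
Expected years from Senior to Trainee: 3.1417.

3.1417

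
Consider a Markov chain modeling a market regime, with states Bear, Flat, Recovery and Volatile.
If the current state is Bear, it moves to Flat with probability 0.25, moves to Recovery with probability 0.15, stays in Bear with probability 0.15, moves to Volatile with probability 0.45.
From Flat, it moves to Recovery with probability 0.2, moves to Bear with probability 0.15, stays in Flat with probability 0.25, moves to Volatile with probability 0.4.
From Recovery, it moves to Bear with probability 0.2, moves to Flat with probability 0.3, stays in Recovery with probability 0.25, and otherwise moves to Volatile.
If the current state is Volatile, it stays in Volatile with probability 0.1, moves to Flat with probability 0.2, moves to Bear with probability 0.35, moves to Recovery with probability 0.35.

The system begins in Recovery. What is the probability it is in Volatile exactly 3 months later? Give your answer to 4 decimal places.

0.2854

Propagate the distribution vector 3 months from Recovery.
After 0 months: (0.0000, 0.0000, 1.0000, 0.0000)
After 1 month: (0.2000, 0.3000, 0.2500, 0.2500)
After 2 months: (0.2125, 0.2500, 0.2400, 0.2975)
After 3 months: (0.2215, 0.2471, 0.2460, 0.2854)
P(in Volatile after 3 months) = 0.2854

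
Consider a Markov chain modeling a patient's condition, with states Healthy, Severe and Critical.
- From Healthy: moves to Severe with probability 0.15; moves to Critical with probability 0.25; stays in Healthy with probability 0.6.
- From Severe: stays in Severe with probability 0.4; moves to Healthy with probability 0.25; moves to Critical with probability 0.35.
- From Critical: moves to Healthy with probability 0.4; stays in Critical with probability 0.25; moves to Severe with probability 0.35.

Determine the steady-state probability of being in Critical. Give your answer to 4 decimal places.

Let the stationary distribution be π with π = πP and π_1 + π_2 + π_3 = 1.
π_1 = 0.6·π_1 + 0.25·π_2 + 0.4·π_3
π_2 = 0.15·π_1 + 0.4·π_2 + 0.35·π_3
Solving with the normalization constraint gives π = (0.4486, 0.2740, 0.2774).
So the stationary probability of Critical is 0.2774.

0.2774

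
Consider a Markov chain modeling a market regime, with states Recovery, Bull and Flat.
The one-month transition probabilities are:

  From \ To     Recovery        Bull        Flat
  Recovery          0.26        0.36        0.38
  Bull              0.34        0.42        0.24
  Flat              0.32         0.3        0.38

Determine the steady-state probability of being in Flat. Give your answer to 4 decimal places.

Let the stationary distribution be π with π = πP and π_1 + π_2 + π_3 = 1.
π_1 = 0.26·π_1 + 0.34·π_2 + 0.32·π_3
π_2 = 0.36·π_1 + 0.42·π_2 + 0.3·π_3
Solving with the normalization constraint gives π = (0.3087, 0.3620, 0.3293).
So the stationary probability of Flat is 0.3293.

0.3293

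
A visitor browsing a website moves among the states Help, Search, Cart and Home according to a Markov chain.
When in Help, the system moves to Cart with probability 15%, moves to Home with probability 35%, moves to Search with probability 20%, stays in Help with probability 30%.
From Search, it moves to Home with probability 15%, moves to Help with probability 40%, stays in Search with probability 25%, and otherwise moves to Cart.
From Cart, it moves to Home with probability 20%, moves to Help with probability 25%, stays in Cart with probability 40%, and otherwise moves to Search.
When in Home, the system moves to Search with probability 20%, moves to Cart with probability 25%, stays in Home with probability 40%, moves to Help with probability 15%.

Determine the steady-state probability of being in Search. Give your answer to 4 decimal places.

0.1973

Let the stationary distribution be π with π = πP and π_1 + π_2 + π_3 + π_4 = 1.
π_1 = 0.3·π_1 + 0.4·π_2 + 0.25·π_3 + 0.15·π_4
π_2 = 0.2·π_1 + 0.25·π_2 + 0.15·π_3 + 0.2·π_4
π_3 = 0.15·π_1 + 0.2·π_2 + 0.4·π_3 + 0.25·π_4
Solving with the normalization constraint gives π = (0.2641, 0.1973, 0.2514, 0.2872).
So the stationary probability of Search is 0.1973.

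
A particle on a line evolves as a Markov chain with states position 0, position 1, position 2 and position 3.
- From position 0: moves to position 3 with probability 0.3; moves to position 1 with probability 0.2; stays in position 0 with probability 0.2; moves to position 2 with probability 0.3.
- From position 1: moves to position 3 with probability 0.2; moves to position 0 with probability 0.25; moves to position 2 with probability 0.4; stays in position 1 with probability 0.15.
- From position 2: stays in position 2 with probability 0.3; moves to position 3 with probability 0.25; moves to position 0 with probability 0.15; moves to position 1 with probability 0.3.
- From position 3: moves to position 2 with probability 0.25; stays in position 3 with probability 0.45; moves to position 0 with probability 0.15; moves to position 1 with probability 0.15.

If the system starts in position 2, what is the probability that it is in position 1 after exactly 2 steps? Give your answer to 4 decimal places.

Propagate the distribution vector 2 steps from position 2.
After 0 steps: (0.0000, 0.0000, 1.0000, 0.0000)
After 1 step: (0.1500, 0.3000, 0.3000, 0.2500)
After 2 steps: (0.1875, 0.2025, 0.3175, 0.2925)
P(in position 1 after 2 steps) = 0.2025

0.2025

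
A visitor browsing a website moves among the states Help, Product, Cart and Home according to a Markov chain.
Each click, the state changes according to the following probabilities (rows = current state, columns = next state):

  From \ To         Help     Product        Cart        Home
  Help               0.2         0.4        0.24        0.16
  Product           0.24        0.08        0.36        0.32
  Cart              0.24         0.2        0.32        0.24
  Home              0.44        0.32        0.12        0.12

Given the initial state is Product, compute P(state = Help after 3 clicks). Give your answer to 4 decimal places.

Propagate the distribution vector 3 clicks from Product.
After 0 clicks: (0.0000, 1.0000, 0.0000, 0.0000)
After 1 click: (0.2400, 0.0800, 0.3600, 0.3200)
After 2 clicks: (0.2944, 0.2768, 0.2400, 0.1888)
After 3 clicks: (0.2660, 0.2483, 0.2698, 0.2159)
P(in Help after 3 clicks) = 0.2660

0.2660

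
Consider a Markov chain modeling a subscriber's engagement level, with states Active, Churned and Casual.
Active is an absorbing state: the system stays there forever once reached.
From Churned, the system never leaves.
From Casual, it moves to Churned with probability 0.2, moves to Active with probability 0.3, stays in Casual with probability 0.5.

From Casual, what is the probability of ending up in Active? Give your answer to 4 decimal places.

0.6000

Let h(s) be the probability of absorption at Active starting from transient state s. Then h(Active) = 1 and h(Churned) = 0. By first-step analysis:
h(Casual) = 0.3·1 + 0.2·0 + 0.5·h(Casual)
Solving: h(Casual) = 0.6000.
Starting from Casual, the probability is 0.6000.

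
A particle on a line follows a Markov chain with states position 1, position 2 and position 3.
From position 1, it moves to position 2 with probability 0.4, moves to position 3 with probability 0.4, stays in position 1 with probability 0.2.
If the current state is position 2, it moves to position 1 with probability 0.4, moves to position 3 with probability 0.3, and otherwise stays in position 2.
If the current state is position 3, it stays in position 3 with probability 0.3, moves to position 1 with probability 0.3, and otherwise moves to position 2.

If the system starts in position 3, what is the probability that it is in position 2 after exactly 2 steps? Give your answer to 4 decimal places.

0.3600

Sum over the intermediate state after 1 step:
P = P(position 3→position 1)·P(position 1→position 2) + P(position 3→position 2)·P(position 2→position 2) + P(position 3→position 3)·P(position 3→position 2)
  = 0.3×0.4 + 0.4×0.3 + 0.3×0.4
  = 0.1200 + 0.1200 + 0.1200 = 0.3600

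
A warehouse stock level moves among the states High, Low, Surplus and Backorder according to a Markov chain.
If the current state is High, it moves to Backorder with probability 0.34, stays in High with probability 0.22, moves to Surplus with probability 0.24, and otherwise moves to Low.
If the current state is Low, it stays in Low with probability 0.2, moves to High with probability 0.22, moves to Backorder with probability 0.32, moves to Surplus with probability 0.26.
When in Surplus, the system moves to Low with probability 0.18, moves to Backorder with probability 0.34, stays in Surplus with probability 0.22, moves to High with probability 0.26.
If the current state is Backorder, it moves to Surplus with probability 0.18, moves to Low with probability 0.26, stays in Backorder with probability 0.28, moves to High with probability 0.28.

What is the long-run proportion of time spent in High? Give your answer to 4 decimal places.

0.2478

Let the stationary distribution be π with π = πP and π_1 + π_2 + π_3 + π_4 = 1.
π_1 = 0.22·π_1 + 0.22·π_2 + 0.26·π_3 + 0.28·π_4
π_2 = 0.2·π_1 + 0.2·π_2 + 0.18·π_3 + 0.26·π_4
π_3 = 0.24·π_1 + 0.26·π_2 + 0.22·π_3 + 0.18·π_4
Solving with the normalization constraint gives π = (0.2478, 0.2146, 0.2209, 0.3167).
So the stationary probability of High is 0.2478.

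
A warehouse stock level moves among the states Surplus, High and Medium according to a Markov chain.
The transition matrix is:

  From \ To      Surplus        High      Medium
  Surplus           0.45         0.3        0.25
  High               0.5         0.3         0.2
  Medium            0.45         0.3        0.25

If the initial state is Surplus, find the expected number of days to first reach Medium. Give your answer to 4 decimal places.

Let t(s) be the expected number of days to first reach Medium from state s, with t(Medium) = 0. Conditioning on the first day:
t(Surplus) = 1 + 0.45·t(Surplus) + 0.3·t(High)
t(High) = 1 + 0.5·t(Surplus) + 0.3·t(High)
Solving: t(Surplus) = 4.2553, t(High) = 4.4681.
Expected days from Surplus to Medium: 4.2553.

4.2553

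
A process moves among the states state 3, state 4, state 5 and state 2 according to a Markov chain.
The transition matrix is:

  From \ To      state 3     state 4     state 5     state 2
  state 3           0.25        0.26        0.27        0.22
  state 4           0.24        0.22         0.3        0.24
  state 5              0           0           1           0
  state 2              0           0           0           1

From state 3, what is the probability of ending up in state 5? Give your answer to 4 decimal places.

0.5522

Let h(s) be the probability of absorption at state 5 starting from transient state s. Then h(state 5) = 1 and h(state 2) = 0. By first-step analysis:
h(state 3) = 0.25·h(state 3) + 0.26·h(state 4) + 0.27·1 + 0.22·0
h(state 4) = 0.24·h(state 3) + 0.22·h(state 4) + 0.3·1 + 0.24·0
Solving: h(state 3) = 0.5522, h(state 4) = 0.5545.
Starting from state 3, the probability is 0.5522.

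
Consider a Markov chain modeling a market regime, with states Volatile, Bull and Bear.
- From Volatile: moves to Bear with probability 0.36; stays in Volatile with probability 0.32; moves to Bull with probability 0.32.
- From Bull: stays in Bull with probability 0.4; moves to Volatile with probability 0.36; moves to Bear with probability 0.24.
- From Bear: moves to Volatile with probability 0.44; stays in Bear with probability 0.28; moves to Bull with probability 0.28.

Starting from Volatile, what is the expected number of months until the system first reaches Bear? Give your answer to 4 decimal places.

3.1421

Let t(s) be the expected number of months to first reach Bear from state s, with t(Bear) = 0. Conditioning on the first month:
t(Volatile) = 1 + 0.32·t(Volatile) + 0.32·t(Bull)
t(Bull) = 1 + 0.36·t(Volatile) + 0.4·t(Bull)
Solving: t(Volatile) = 3.1421, t(Bull) = 3.5519.
Expected months from Volatile to Bear: 3.1421.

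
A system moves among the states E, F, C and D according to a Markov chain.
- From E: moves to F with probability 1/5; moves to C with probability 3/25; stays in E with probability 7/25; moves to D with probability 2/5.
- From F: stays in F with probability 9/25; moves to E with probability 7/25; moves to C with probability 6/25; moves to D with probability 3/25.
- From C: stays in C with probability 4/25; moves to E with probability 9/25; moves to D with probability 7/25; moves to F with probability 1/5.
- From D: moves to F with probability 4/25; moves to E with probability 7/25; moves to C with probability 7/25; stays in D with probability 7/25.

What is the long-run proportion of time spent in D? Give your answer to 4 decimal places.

0.2796

Let the stationary distribution be π with π = πP and π_1 + π_2 + π_3 + π_4 = 1.
π_1 = 0.28·π_1 + 0.28·π_2 + 0.36·π_3 + 0.28·π_4
π_2 = 0.2·π_1 + 0.36·π_2 + 0.2·π_3 + 0.16·π_4
π_3 = 0.12·π_1 + 0.24·π_2 + 0.16·π_3 + 0.28·π_4
Solving with the normalization constraint gives π = (0.2960, 0.2248, 0.1997, 0.2796).
So the stationary probability of D is 0.2796.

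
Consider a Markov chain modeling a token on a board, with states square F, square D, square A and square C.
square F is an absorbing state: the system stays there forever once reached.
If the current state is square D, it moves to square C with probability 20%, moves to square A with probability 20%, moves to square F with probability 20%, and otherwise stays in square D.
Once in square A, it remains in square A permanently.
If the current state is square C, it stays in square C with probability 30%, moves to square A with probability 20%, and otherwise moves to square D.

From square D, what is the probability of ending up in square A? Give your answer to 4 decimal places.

0.5625

Let h(s) be the probability of absorption at square A starting from transient state s. Then h(square A) = 1 and h(square F) = 0. By first-step analysis:
h(square D) = 0.2·0 + 0.4·h(square D) + 0.2·1 + 0.2·h(square C)
h(square C) = 0.5·h(square D) + 0.2·1 + 0.3·h(square C)
Solving: h(square D) = 0.5625, h(square C) = 0.6875.
Starting from square D, the probability is 0.5625.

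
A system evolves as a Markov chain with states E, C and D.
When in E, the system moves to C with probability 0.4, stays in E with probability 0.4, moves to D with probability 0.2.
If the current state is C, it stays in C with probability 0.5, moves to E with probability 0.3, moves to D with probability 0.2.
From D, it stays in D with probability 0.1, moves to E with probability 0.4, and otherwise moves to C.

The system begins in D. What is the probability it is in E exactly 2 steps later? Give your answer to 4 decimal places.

0.3500

Sum over the intermediate state after 1 step:
P = P(D→E)·P(E→E) + P(D→C)·P(C→E) + P(D→D)·P(D→E)
  = 0.4×0.4 + 0.5×0.3 + 0.1×0.4
  = 0.1600 + 0.1500 + 0.0400 = 0.3500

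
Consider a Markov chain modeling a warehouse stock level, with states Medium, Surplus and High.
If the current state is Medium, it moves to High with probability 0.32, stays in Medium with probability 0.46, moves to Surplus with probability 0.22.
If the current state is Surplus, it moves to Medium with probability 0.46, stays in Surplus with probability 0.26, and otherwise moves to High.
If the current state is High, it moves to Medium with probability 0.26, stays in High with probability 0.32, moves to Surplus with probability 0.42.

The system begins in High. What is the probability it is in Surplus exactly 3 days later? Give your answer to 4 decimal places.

Propagate the distribution vector 3 days from High.
After 0 days: (0.0000, 0.0000, 1.0000)
After 1 day: (0.2600, 0.4200, 0.3200)
After 2 days: (0.3960, 0.3008, 0.3032)
After 3 days: (0.3994, 0.2927, 0.3080)
P(in Surplus after 3 days) = 0.2927

0.2927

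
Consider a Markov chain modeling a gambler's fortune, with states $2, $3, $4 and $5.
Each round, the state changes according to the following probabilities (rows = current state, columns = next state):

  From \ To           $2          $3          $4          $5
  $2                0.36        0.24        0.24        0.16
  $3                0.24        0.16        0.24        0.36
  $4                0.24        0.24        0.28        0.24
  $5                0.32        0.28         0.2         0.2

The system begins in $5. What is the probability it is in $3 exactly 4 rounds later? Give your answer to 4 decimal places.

0.2308

Propagate the distribution vector 4 rounds from $5.
After 0 rounds: (0.0000, 0.0000, 0.0000, 1.0000)
After 1 round: (0.3200, 0.2800, 0.2000, 0.2000)
After 2 rounds: (0.2944, 0.2256, 0.2400, 0.2400)
After 3 rounds: (0.2945, 0.2316, 0.2400, 0.2339)
After 4 rounds: (0.2941, 0.2308, 0.2402, 0.2349)
P(in $3 after 4 rounds) = 0.2308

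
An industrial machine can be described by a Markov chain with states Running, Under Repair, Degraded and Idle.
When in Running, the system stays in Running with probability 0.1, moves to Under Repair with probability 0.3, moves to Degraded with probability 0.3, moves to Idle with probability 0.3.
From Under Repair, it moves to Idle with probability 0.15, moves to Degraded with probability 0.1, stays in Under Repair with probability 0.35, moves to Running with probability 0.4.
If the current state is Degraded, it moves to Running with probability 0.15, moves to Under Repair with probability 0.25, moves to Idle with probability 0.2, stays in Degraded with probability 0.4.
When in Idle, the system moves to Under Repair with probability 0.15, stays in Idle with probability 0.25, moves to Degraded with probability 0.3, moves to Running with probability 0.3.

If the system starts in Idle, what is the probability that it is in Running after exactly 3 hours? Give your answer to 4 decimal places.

Propagate the distribution vector 3 hours from Idle.
After 0 hours: (0.0000, 0.0000, 0.0000, 1.0000)
After 1 hour: (0.3000, 0.1500, 0.3000, 0.2500)
After 2 hours: (0.2100, 0.2550, 0.3000, 0.2350)
After 3 hours: (0.2385, 0.2625, 0.2790, 0.2200)
P(in Running after 3 hours) = 0.2385

0.2385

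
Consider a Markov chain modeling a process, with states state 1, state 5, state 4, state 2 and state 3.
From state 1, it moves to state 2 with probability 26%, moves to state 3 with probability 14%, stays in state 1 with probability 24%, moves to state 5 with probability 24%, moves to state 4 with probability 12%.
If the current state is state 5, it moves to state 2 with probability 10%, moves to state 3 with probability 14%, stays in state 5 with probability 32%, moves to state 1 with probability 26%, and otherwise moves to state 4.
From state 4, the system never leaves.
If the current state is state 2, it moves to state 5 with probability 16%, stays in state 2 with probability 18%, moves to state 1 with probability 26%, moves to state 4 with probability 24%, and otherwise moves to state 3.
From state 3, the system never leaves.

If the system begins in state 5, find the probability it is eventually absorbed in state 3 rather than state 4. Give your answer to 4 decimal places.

Let h(s) be the probability of absorption at state 3 starting from transient state s. Then h(state 3) = 1 and h(state 4) = 0. By first-step analysis:
h(state 1) = 0.24·h(state 1) + 0.24·h(state 5) + 0.12·0 + 0.26·h(state 2) + 0.14·1
h(state 5) = 0.26·h(state 1) + 0.32·h(state 5) + 0.18·0 + 0.1·h(state 2) + 0.14·1
h(state 2) = 0.26·h(state 1) + 0.16·h(state 5) + 0.24·0 + 0.18·h(state 2) + 0.16·1
Solving: h(state 1) = 0.4752, h(state 5) = 0.4514, h(state 2) = 0.4339.
Starting from state 5, the probability is 0.4514.

0.4514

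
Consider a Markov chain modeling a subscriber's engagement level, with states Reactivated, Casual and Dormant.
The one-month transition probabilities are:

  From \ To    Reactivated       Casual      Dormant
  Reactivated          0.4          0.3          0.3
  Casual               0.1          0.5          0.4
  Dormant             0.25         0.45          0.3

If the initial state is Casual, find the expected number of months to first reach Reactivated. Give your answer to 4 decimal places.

Let t(s) be the expected number of months to first reach Reactivated from state s, with t(Reactivated) = 0. Conditioning on the first month:
t(Casual) = 1 + 0.5·t(Casual) + 0.4·t(Dormant)
t(Dormant) = 1 + 0.45·t(Casual) + 0.3·t(Dormant)
Solving: t(Casual) = 6.4706, t(Dormant) = 5.5882.
Expected months from Casual to Reactivated: 6.4706.

6.4706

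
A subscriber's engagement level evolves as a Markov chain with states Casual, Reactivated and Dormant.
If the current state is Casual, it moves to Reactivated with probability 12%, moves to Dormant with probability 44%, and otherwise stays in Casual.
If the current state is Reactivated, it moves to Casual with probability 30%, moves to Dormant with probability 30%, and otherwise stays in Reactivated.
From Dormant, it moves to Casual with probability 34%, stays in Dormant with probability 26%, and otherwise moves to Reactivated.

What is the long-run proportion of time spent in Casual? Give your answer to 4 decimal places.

Let the stationary distribution be π with π = πP and π_1 + π_2 + π_3 = 1.
π_1 = 0.44·π_1 + 0.3·π_2 + 0.34·π_3
π_2 = 0.12·π_1 + 0.4·π_2 + 0.4·π_3
Solving with the normalization constraint gives π = (0.3645, 0.2979, 0.3375).
So the stationary probability of Casual is 0.3645.

0.3645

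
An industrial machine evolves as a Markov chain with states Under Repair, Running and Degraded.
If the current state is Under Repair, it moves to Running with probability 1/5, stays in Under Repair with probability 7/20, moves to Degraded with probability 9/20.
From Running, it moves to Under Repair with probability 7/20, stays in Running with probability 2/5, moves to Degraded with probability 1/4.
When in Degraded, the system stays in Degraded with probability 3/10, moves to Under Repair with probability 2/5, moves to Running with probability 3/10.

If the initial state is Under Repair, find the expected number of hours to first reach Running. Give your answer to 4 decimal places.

4.1818

Let t(s) be the expected number of hours to first reach Running from state s, with t(Running) = 0. Conditioning on the first hour:
t(Under Repair) = 1 + 0.35·t(Under Repair) + 0.45·t(Degraded)
t(Degraded) = 1 + 0.4·t(Under Repair) + 0.3·t(Degraded)
Solving: t(Under Repair) = 4.1818, t(Degraded) = 3.8182.
Expected hours from Under Repair to Running: 4.1818.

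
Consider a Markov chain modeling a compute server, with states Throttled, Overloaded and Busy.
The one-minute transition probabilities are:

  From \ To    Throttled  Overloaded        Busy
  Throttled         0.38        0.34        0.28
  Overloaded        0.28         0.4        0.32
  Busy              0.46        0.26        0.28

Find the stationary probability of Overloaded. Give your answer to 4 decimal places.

0.3367

Let the stationary distribution be π with π = πP and π_1 + π_2 + π_3 = 1.
π_1 = 0.38·π_1 + 0.28·π_2 + 0.46·π_3
π_2 = 0.34·π_1 + 0.4·π_2 + 0.26·π_3
Solving with the normalization constraint gives π = (0.3698, 0.3367, 0.2935).
So the stationary probability of Overloaded is 0.3367.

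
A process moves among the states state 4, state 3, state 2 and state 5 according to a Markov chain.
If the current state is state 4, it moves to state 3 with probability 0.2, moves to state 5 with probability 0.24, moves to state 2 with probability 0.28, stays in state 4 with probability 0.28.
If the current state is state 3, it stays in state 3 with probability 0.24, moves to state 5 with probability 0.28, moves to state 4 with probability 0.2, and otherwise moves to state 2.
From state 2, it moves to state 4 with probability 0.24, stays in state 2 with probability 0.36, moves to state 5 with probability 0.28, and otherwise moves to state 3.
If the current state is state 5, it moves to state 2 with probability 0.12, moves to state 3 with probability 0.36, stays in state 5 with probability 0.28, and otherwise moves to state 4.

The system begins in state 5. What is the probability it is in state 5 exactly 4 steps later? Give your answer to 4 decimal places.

Propagate the distribution vector 4 steps from state 5.
After 0 steps: (0.0000, 0.0000, 0.0000, 1.0000)
After 1 step: (0.2400, 0.3600, 0.1200, 0.2800)
After 2 steps: (0.2352, 0.2496, 0.2448, 0.2704)
After 3 steps: (0.2394, 0.2337, 0.2563, 0.2706)
After 4 steps: (0.2402, 0.2321, 0.2572, 0.2704)
P(in state 5 after 4 steps) = 0.2704

0.2704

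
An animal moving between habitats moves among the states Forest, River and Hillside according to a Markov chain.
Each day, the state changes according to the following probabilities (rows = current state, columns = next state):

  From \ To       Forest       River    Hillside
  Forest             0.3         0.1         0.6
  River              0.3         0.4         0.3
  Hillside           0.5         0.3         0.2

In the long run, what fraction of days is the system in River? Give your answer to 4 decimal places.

0.2500

Let the stationary distribution be π with π = πP and π_1 + π_2 + π_3 = 1.
π_1 = 0.3·π_1 + 0.3·π_2 + 0.5·π_3
π_2 = 0.1·π_1 + 0.4·π_2 + 0.3·π_3
Solving with the normalization constraint gives π = (0.3750, 0.2500, 0.3750).
So the stationary probability of River is 0.2500.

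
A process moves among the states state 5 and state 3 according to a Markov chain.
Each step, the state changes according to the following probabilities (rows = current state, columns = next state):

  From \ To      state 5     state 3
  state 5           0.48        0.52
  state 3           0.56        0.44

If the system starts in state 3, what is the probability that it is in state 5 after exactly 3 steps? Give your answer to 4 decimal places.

Propagate the distribution vector 3 steps from state 3.
After 0 steps: (0.0000, 1.0000)
After 1 step: (0.5600, 0.4400)
After 2 steps: (0.5152, 0.4848)
After 3 steps: (0.5188, 0.4812)
P(in state 5 after 3 steps) = 0.5188

0.5188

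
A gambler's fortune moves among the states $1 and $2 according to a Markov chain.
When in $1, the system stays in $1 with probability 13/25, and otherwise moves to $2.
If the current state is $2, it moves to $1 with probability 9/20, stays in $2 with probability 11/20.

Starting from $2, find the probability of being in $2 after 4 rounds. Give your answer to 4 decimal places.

Propagate the distribution vector 4 rounds from $2.
After 0 rounds: (0.0000, 1.0000)
After 1 round: (0.4500, 0.5500)
After 2 rounds: (0.4815, 0.5185)
After 3 rounds: (0.4837, 0.5163)
After 4 rounds: (0.4839, 0.5161)
P(in $2 after 4 rounds) = 0.5161

0.5161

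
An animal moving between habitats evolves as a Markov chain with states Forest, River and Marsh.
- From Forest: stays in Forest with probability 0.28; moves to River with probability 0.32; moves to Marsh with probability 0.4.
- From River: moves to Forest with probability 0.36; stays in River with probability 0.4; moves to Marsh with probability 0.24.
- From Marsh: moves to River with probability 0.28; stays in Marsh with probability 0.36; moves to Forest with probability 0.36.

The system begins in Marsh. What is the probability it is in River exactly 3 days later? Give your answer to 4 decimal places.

Propagate the distribution vector 3 days from Marsh.
After 0 days: (0.0000, 0.0000, 1.0000)
After 1 day: (0.3600, 0.2800, 0.3600)
After 2 days: (0.3312, 0.3280, 0.3408)
After 3 days: (0.3335, 0.3326, 0.3339)
P(in River after 3 days) = 0.3326

0.3326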